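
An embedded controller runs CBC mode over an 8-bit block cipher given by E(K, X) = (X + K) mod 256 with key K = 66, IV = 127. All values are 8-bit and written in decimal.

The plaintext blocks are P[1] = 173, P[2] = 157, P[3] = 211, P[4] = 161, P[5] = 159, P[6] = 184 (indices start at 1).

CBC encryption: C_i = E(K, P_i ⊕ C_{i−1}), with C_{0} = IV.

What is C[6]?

C[1]: P[1] ⊕ 127 = 210; E(K, 210) = 20.
C[2]: P[2] ⊕ 20 = 137; E(K, 137) = 203.
C[3]: P[3] ⊕ 203 = 24; E(K, 24) = 90.
C[4]: P[4] ⊕ 90 = 251; E(K, 251) = 61.
C[5]: P[5] ⊕ 61 = 162; E(K, 162) = 228.
C[6]: P[6] ⊕ 228 = 92; E(K, 92) = 158.

C[6] = 158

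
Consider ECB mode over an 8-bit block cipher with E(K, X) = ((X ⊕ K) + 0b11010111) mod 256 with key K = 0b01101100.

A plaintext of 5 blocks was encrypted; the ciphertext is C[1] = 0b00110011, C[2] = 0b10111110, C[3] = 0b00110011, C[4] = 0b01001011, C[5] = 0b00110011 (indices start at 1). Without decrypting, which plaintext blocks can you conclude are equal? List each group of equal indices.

P[1] = P[3] = P[5]

ECB encrypts each block independently with the same key, so equal ciphertext blocks imply equal plaintext blocks.
C[1] = C[3] = C[5] = 0b00110011, so P[1] = P[3] = P[5].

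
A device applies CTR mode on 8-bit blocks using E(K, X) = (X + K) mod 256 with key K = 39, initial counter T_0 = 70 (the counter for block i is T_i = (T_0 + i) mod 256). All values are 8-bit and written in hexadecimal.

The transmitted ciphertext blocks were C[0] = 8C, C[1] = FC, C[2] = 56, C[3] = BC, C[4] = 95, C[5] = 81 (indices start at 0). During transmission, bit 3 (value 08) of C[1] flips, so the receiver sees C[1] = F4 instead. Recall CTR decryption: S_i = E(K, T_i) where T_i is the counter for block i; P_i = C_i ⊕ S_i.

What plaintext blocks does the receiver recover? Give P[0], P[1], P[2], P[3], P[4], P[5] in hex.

P[0] = 25, P[1] = 5E, P[2] = FD, P[3] = 10, P[4] = 38, P[5] = 2F

Only C[1] changed, to F4. In CTR, a change in C_i flips the same bit in P_i only; the keystream is unaffected. Decrypting the received ciphertext:
P[0]: T = 70, S = E(K, T) = A9; 8C ⊕ A9 = 25.
P[1]: T = 71, S = E(K, T) = AA; F4 ⊕ AA = 5E.
P[2]: T = 72, S = E(K, T) = AB; 56 ⊕ AB = FD.
P[3]: T = 73, S = E(K, T) = AC; BC ⊕ AC = 10.
P[4]: T = 74, S = E(K, T) = AD; 95 ⊕ AD = 38.
P[5]: T = 75, S = E(K, T) = AE; 81 ⊕ AE = 2F.
Blocks that differ from the original plaintext: P[1].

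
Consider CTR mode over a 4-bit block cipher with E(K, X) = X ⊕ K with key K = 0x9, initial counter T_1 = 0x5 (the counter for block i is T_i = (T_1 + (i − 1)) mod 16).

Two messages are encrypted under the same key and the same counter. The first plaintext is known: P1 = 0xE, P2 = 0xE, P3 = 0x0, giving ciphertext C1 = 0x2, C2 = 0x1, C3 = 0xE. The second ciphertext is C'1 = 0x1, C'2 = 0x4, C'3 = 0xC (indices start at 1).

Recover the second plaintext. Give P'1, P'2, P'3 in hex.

P'1 = 0xD, P'2 = 0xB, P'3 = 0x2

In CTR with a reused counter, both messages share the same keystream S_i, so C_i ⊕ C'_i = P_i ⊕ P'_i and thus P'_i = P_i ⊕ C_i ⊕ C'_i.
P'1: 0xE ⊕ 0x2 ⊕ 0x1 = 0xD.
P'2: 0xE ⊕ 0x1 ⊕ 0x4 = 0xB.
P'3: 0x0 ⊕ 0xE ⊕ 0xC = 0x2.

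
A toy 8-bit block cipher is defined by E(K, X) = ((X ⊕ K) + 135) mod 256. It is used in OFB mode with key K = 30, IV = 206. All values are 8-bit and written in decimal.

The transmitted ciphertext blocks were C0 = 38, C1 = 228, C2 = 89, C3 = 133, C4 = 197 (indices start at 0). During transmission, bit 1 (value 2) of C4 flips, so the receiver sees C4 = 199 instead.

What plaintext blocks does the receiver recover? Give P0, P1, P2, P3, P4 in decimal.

OFB decryption: S_i = E(K, S_{i−1}) with S_{−1} = IV; P_i = C_i ⊕ S_i.
Only C4 changed, to 199. In OFB, a change in C_i flips the same bit in P_i only; the keystream is unaffected. Decrypting the received ciphertext:
P0: S = E(K, 206) = 87; 38 ⊕ 87 = 113.
P1: S = E(K, 87) = 208; 228 ⊕ 208 = 52.
P2: S = E(K, 208) = 85; 89 ⊕ 85 = 12.
P3: S = E(K, 85) = 210; 133 ⊕ 210 = 87.
P4: S = E(K, 210) = 83; 199 ⊕ 83 = 148.
Blocks that differ from the original plaintext: P4.

P0 = 113, P1 = 52, P2 = 12, P3 = 87, P4 = 148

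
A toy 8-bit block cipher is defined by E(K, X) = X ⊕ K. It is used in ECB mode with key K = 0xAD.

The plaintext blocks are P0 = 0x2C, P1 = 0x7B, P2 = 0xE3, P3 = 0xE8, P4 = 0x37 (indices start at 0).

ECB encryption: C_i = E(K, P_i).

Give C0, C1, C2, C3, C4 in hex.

C0 = 0x81, C1 = 0xD6, C2 = 0x4E, C3 = 0x45, C4 = 0x9A

C0: E(K, 0x2C) = 0x81.
C1: E(K, 0x7B) = 0xD6.
C2: E(K, 0xE3) = 0x4E.
C3: E(K, 0xE8) = 0x45.
C4: E(K, 0x37) = 0x9A.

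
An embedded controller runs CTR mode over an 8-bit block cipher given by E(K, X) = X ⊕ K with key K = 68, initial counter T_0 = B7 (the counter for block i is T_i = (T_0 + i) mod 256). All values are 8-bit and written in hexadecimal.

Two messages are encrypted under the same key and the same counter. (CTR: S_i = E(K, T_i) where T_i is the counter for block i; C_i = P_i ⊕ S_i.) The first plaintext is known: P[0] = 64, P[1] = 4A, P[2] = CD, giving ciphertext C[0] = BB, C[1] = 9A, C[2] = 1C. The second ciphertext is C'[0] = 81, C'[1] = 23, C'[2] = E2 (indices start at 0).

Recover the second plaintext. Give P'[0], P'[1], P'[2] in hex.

In CTR with a reused counter, both messages share the same keystream S_i, so C_i ⊕ C'_i = P_i ⊕ P'_i and thus P'_i = P_i ⊕ C_i ⊕ C'_i.
P'[0]: 64 ⊕ BB ⊕ 81 = 5E.
P'[1]: 4A ⊕ 9A ⊕ 23 = F3.
P'[2]: CD ⊕ 1C ⊕ E2 = 33.

P'[0] = 5E, P'[1] = F3, P'[2] = 33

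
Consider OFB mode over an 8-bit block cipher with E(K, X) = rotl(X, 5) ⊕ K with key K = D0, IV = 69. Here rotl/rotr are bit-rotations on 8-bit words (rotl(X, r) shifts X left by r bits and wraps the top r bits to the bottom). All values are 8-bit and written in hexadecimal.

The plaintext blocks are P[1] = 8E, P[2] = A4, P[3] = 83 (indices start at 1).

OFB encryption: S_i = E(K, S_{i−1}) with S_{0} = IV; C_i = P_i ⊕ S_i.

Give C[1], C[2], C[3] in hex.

C[1]: S = E(K, 69) = FD; 8E ⊕ FD = 73.
C[2]: S = E(K, FD) = 6F; A4 ⊕ 6F = CB.
C[3]: S = E(K, 6F) = 3D; 83 ⊕ 3D = BE.

C[1] = 73, C[2] = CB, C[3] = BE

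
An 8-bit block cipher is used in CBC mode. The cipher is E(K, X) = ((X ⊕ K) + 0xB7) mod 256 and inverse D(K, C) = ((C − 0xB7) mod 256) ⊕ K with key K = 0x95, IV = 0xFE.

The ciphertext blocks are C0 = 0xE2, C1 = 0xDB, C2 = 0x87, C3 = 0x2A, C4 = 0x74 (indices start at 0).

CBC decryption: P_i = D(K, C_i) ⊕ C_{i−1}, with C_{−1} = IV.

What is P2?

P2 = 0x9E

P2: D(K, 0x87) = 0x45; 0x45 ⊕ 0xDB = 0x9E.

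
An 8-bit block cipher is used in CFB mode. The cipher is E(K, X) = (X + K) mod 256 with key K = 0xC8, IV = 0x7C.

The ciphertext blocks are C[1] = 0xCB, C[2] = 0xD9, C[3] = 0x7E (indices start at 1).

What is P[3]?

P[3] = 0xDF

CFB decryption: P_i = C_i ⊕ E(K, C_{i−1}), with C_{0} = IV.
P[3]: E(K, 0xD9) = 0xA1; 0x7E ⊕ 0xA1 = 0xDF.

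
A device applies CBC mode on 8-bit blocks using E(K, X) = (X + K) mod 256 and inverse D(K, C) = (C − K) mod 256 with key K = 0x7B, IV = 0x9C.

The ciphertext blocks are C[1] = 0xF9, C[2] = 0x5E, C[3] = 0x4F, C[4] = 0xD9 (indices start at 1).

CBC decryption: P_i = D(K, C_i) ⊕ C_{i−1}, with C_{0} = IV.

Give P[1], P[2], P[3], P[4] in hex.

P[1] = 0xE2, P[2] = 0x1A, P[3] = 0x8A, P[4] = 0x11

P[1]: D(K, 0xF9) = 0x7E; 0x7E ⊕ 0x9C = 0xE2.
P[2]: D(K, 0x5E) = 0xE3; 0xE3 ⊕ 0xF9 = 0x1A.
P[3]: D(K, 0x4F) = 0xD4; 0xD4 ⊕ 0x5E = 0x8A.
P[4]: D(K, 0xD9) = 0x5E; 0x5E ⊕ 0x4F = 0x11.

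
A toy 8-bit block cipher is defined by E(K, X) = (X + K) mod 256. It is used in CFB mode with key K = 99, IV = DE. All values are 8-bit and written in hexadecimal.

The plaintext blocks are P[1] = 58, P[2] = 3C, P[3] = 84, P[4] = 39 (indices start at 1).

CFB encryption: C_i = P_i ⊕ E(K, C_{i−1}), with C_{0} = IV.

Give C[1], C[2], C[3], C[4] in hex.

C[1] = 2F, C[2] = F4, C[3] = 09, C[4] = 9B

C[1]: E(K, DE) = 77; 58 ⊕ 77 = 2F.
C[2]: E(K, 2F) = C8; 3C ⊕ C8 = F4.
C[3]: E(K, F4) = 8D; 84 ⊕ 8D = 09.
C[4]: E(K, 09) = A2; 39 ⊕ A2 = 9B.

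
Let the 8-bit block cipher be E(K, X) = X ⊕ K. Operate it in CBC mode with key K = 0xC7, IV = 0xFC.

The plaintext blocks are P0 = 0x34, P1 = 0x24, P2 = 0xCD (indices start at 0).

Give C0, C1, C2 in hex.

C0 = 0x0F, C1 = 0xEC, C2 = 0xE6

CBC encryption: C_i = E(K, P_i ⊕ C_{i−1}), with C_{−1} = IV.
C0: P0 ⊕ 0xFC = 0xC8; E(K, 0xC8) = 0x0F.
C1: P1 ⊕ 0x0F = 0x2B; E(K, 0x2B) = 0xEC.
C2: P2 ⊕ 0xEC = 0x21; E(K, 0x21) = 0xE6.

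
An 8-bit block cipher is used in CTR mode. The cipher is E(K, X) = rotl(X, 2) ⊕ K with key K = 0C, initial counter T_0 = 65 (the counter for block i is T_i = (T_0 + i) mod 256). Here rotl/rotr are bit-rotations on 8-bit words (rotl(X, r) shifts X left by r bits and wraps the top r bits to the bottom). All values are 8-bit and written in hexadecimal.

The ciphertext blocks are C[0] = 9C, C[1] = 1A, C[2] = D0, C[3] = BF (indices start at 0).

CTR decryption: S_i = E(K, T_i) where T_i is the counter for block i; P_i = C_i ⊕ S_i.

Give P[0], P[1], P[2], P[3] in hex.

P[0]: T = 65, S = E(K, T) = 99; 9C ⊕ 99 = 05.
P[1]: T = 66, S = E(K, T) = 95; 1A ⊕ 95 = 8F.
P[2]: T = 67, S = E(K, T) = 91; D0 ⊕ 91 = 41.
P[3]: T = 68, S = E(K, T) = AD; BF ⊕ AD = 12.

P[0] = 05, P[1] = 8F, P[2] = 41, P[3] = 12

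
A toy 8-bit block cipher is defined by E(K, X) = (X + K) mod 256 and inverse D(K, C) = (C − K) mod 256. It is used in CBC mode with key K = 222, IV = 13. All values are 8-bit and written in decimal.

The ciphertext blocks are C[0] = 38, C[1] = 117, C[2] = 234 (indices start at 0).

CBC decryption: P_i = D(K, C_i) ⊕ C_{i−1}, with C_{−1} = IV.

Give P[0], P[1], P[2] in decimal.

P[0]: D(K, 38) = 72; 72 ⊕ 13 = 69.
P[1]: D(K, 117) = 151; 151 ⊕ 38 = 177.
P[2]: D(K, 234) = 12; 12 ⊕ 117 = 121.

P[0] = 69, P[1] = 177, P[2] = 121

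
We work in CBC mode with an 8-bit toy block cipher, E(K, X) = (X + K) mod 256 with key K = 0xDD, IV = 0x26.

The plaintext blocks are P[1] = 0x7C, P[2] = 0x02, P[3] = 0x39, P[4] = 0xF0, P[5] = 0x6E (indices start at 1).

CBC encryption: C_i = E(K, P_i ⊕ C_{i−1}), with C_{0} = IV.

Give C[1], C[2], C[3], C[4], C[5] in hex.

C[1] = 0x37, C[2] = 0x12, C[3] = 0x08, C[4] = 0xD5, C[5] = 0x98

C[1]: P[1] ⊕ 0x26 = 0x5A; E(K, 0x5A) = 0x37.
C[2]: P[2] ⊕ 0x37 = 0x35; E(K, 0x35) = 0x12.
C[3]: P[3] ⊕ 0x12 = 0x2B; E(K, 0x2B) = 0x08.
C[4]: P[4] ⊕ 0x08 = 0xF8; E(K, 0xF8) = 0xD5.
C[5]: P[5] ⊕ 0xD5 = 0xBB; E(K, 0xBB) = 0x98.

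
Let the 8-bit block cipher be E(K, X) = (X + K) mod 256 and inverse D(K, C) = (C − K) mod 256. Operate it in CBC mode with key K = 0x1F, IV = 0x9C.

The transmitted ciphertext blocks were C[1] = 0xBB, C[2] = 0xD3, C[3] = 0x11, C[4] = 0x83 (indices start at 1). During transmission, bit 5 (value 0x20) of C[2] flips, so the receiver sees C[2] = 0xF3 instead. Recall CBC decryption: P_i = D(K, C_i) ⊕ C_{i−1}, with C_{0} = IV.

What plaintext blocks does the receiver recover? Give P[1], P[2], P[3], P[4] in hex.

P[1] = 0x00, P[2] = 0x6F, P[3] = 0x01, P[4] = 0x75

Only C[2] changed, to 0xF3. In CBC, a change in C_i garbles P_i and flips the same bit in P_{i+1}. Decrypting the received ciphertext:
P[1]: D(K, 0xBB) = 0x9C; 0x9C ⊕ 0x9C = 0x00.
P[2]: D(K, 0xF3) = 0xD4; 0xD4 ⊕ 0xBB = 0x6F.
P[3]: D(K, 0x11) = 0xF2; 0xF2 ⊕ 0xF3 = 0x01.
P[4]: D(K, 0x83) = 0x64; 0x64 ⊕ 0x11 = 0x75.
Blocks that differ from the original plaintext: P[2], P[3].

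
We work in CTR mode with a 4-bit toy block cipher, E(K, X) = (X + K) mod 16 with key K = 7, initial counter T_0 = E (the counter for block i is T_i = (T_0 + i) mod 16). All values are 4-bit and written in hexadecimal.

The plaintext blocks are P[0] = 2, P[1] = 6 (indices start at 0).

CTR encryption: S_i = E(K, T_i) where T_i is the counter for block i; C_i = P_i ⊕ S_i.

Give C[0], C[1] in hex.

C[0]: T = E, S = E(K, T) = 5; 2 ⊕ 5 = 7.
C[1]: T = F, S = E(K, T) = 6; 6 ⊕ 6 = 0.

C[0] = 7, C[1] = 0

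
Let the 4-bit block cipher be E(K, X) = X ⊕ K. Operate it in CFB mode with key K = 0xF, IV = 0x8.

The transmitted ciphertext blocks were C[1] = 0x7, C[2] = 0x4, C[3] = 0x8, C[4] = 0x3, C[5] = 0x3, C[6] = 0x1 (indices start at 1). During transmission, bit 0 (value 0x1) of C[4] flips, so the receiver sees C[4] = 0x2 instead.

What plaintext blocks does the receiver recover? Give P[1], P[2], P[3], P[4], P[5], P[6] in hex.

P[1] = 0x0, P[2] = 0xC, P[3] = 0x3, P[4] = 0x5, P[5] = 0xE, P[6] = 0xD

CFB decryption: P_i = C_i ⊕ E(K, C_{i−1}), with C_{0} = IV.
Only C[4] changed, to 0x2. In CFB, a change in C_i flips the same bit in P_i and garbles P_{i+1}. Decrypting the received ciphertext:
P[1]: E(K, 0x8) = 0x7; 0x7 ⊕ 0x7 = 0x0.
P[2]: E(K, 0x7) = 0x8; 0x4 ⊕ 0x8 = 0xC.
P[3]: E(K, 0x4) = 0xB; 0x8 ⊕ 0xB = 0x3.
P[4]: E(K, 0x8) = 0x7; 0x2 ⊕ 0x7 = 0x5.
P[5]: E(K, 0x2) = 0xD; 0x3 ⊕ 0xD = 0xE.
P[6]: E(K, 0x3) = 0xC; 0x1 ⊕ 0xC = 0xD.
Blocks that differ from the original plaintext: P[4], P[5].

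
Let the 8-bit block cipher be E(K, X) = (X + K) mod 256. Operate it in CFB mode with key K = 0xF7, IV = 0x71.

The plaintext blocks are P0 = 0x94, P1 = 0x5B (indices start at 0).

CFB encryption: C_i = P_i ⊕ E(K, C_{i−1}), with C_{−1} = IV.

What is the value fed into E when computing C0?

C0: E(K, 0x71) = 0x68; 0x94 ⊕ 0x68 = 0xFC.
So the input to E for block 0 is 0x71.

0x71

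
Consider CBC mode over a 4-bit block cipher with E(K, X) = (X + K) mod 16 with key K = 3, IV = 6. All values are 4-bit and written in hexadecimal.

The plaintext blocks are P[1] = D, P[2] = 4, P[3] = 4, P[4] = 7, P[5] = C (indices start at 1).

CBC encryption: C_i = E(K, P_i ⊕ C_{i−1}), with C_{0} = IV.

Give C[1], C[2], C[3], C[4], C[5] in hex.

C[1] = E, C[2] = D, C[3] = C, C[4] = E, C[5] = 5

C[1]: P[1] ⊕ 6 = B; E(K, B) = E.
C[2]: P[2] ⊕ E = A; E(K, A) = D.
C[3]: P[3] ⊕ D = 9; E(K, 9) = C.
C[4]: P[4] ⊕ C = B; E(K, B) = E.
C[5]: P[5] ⊕ E = 2; E(K, 2) = 5.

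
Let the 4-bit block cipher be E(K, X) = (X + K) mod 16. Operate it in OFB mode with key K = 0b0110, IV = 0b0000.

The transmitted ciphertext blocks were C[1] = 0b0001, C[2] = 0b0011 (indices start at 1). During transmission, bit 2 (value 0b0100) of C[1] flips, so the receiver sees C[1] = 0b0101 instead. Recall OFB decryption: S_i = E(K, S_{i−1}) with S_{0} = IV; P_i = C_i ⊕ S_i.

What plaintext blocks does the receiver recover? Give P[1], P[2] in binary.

Only C[1] changed, to 0b0101. In OFB, a change in C_i flips the same bit in P_i only; the keystream is unaffected. Decrypting the received ciphertext:
P[1]: S = E(K, 0b0000) = 0b0110; 0b0101 ⊕ 0b0110 = 0b0011.
P[2]: S = E(K, 0b0110) = 0b1100; 0b0011 ⊕ 0b1100 = 0b1111.
Blocks that differ from the original plaintext: P[1].

P[1] = 0b0011, P[2] = 0b1111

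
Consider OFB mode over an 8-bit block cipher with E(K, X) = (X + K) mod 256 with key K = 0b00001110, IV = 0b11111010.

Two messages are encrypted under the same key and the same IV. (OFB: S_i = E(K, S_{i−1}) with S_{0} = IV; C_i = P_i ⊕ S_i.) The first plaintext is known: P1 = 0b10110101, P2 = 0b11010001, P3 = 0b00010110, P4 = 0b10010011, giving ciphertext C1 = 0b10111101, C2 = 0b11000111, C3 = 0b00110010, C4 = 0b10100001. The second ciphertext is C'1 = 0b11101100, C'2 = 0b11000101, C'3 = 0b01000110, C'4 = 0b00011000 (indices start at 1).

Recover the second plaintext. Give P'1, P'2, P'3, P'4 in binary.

In OFB with a reused IV, both messages share the same keystream S_i, so C_i ⊕ C'_i = P_i ⊕ P'_i and thus P'_i = P_i ⊕ C_i ⊕ C'_i.
P'1: 0b10110101 ⊕ 0b10111101 ⊕ 0b11101100 = 0b11100100.
P'2: 0b11010001 ⊕ 0b11000111 ⊕ 0b11000101 = 0b11010011.
P'3: 0b00010110 ⊕ 0b00110010 ⊕ 0b01000110 = 0b01100010.
P'4: 0b10010011 ⊕ 0b10100001 ⊕ 0b00011000 = 0b00101010.

P'1 = 0b11100100, P'2 = 0b11010011, P'3 = 0b01100010, P'4 = 0b00101010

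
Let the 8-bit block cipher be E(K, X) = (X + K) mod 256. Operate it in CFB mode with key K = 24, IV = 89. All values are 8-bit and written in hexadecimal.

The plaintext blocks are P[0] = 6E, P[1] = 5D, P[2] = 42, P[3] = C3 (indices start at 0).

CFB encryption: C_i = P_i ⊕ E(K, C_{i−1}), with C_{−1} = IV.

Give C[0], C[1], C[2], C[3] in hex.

C[0]: E(K, 89) = AD; 6E ⊕ AD = C3.
C[1]: E(K, C3) = E7; 5D ⊕ E7 = BA.
C[2]: E(K, BA) = DE; 42 ⊕ DE = 9C.
C[3]: E(K, 9C) = C0; C3 ⊕ C0 = 03.

C[0] = C3, C[1] = BA, C[2] = 9C, C[3] = 03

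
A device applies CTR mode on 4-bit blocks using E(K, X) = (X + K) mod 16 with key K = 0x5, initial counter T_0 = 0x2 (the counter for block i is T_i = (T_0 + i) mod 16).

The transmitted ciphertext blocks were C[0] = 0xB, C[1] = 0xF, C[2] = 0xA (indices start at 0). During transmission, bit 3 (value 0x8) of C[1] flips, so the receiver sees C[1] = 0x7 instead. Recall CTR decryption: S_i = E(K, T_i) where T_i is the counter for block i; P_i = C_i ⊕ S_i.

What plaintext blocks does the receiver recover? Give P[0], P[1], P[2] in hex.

Only C[1] changed, to 0x7. In CTR, a change in C_i flips the same bit in P_i only; the keystream is unaffected. Decrypting the received ciphertext:
P[0]: T = 0x2, S = E(K, T) = 0x7; 0xB ⊕ 0x7 = 0xC.
P[1]: T = 0x3, S = E(K, T) = 0x8; 0x7 ⊕ 0x8 = 0xF.
P[2]: T = 0x4, S = E(K, T) = 0x9; 0xA ⊕ 0x9 = 0x3.
Blocks that differ from the original plaintext: P[1].

P[0] = 0xC, P[1] = 0xF, P[2] = 0x3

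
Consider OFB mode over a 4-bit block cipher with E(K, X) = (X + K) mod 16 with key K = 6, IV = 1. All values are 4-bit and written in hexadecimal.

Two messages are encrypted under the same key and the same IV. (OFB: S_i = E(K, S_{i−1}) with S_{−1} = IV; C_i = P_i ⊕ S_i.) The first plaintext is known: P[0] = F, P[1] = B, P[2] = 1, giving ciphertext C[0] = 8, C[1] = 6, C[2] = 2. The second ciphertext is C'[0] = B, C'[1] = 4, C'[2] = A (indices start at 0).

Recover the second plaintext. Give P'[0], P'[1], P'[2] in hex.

In OFB with a reused IV, both messages share the same keystream S_i, so C_i ⊕ C'_i = P_i ⊕ P'_i and thus P'_i = P_i ⊕ C_i ⊕ C'_i.
P'[0]: F ⊕ 8 ⊕ B = C.
P'[1]: B ⊕ 6 ⊕ 4 = 9.
P'[2]: 1 ⊕ 2 ⊕ A = 9.

P'[0] = C, P'[1] = 9, P'[2] = 9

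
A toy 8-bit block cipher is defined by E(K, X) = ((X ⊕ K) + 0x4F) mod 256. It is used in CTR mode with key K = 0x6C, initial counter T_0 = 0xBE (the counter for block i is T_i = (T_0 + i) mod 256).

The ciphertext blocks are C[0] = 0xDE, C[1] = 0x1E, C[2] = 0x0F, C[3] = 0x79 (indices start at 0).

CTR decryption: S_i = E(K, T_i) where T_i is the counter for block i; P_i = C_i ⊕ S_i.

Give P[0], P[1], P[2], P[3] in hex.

P[0] = 0xFF, P[1] = 0x3C, P[2] = 0xF4, P[3] = 0x85

P[0]: T = 0xBE, S = E(K, T) = 0x21; 0xDE ⊕ 0x21 = 0xFF.
P[1]: T = 0xBF, S = E(K, T) = 0x22; 0x1E ⊕ 0x22 = 0x3C.
P[2]: T = 0xC0, S = E(K, T) = 0xFB; 0x0F ⊕ 0xFB = 0xF4.
P[3]: T = 0xC1, S = E(K, T) = 0xFC; 0x79 ⊕ 0xFC = 0x85.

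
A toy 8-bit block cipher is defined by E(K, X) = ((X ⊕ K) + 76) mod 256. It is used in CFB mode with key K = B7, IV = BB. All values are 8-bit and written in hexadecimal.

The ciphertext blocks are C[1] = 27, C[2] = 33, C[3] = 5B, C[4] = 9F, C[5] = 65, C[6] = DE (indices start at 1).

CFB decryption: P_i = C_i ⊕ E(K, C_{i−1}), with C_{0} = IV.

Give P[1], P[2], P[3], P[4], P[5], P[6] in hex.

P[1] = A5, P[2] = 35, P[3] = A1, P[4] = FD, P[5] = FB, P[6] = 96

P[1]: E(K, BB) = 82; 27 ⊕ 82 = A5.
P[2]: E(K, 27) = 06; 33 ⊕ 06 = 35.
P[3]: E(K, 33) = FA; 5B ⊕ FA = A1.
P[4]: E(K, 5B) = 62; 9F ⊕ 62 = FD.
P[5]: E(K, 9F) = 9E; 65 ⊕ 9E = FB.
P[6]: E(K, 65) = 48; DE ⊕ 48 = 96.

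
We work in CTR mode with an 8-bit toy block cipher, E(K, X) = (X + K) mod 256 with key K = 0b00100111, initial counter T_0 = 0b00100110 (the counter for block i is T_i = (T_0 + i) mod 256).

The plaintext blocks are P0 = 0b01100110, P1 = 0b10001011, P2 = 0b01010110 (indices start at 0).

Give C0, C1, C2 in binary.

C0 = 0b00101011, C1 = 0b11000101, C2 = 0b00011001

CTR encryption: S_i = E(K, T_i) where T_i is the counter for block i; C_i = P_i ⊕ S_i.
C0: T = 0b00100110, S = E(K, T) = 0b01001101; 0b01100110 ⊕ 0b01001101 = 0b00101011.
C1: T = 0b00100111, S = E(K, T) = 0b01001110; 0b10001011 ⊕ 0b01001110 = 0b11000101.
C2: T = 0b00101000, S = E(K, T) = 0b01001111; 0b01010110 ⊕ 0b01001111 = 0b00011001.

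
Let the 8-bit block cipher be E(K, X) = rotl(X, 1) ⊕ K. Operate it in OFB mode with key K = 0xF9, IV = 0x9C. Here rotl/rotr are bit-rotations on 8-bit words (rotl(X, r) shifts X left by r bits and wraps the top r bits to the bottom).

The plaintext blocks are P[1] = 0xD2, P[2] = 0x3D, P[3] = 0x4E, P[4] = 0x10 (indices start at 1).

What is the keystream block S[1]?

0xC0

OFB encryption: S_i = E(K, S_{i−1}) with S_{0} = IV; C_i = P_i ⊕ S_i.
C[1]: S = E(K, 0x9C) = 0xC0; 0xD2 ⊕ 0xC0 = 0x12.
So S[1] = 0xC0.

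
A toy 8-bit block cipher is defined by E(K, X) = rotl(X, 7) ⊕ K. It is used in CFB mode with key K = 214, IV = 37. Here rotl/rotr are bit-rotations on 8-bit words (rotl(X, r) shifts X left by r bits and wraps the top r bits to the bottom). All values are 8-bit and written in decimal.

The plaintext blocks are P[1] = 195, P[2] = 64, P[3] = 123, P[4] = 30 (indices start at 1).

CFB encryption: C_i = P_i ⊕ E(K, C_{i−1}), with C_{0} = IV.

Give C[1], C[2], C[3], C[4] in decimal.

C[1] = 135, C[2] = 85, C[3] = 7, C[4] = 75

C[1]: E(K, 37) = 68; 195 ⊕ 68 = 135.
C[2]: E(K, 135) = 21; 64 ⊕ 21 = 85.
C[3]: E(K, 85) = 124; 123 ⊕ 124 = 7.
C[4]: E(K, 7) = 85; 30 ⊕ 85 = 75.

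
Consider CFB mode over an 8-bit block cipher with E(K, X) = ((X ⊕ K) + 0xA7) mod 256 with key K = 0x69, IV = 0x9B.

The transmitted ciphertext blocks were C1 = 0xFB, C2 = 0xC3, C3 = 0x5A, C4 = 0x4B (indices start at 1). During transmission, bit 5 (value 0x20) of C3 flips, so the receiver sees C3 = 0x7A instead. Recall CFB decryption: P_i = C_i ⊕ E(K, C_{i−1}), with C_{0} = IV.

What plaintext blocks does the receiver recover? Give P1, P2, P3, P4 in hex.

P1 = 0x62, P2 = 0xFA, P3 = 0x2B, P4 = 0xF1

Only C3 changed, to 0x7A. In CFB, a change in C_i flips the same bit in P_i and garbles P_{i+1}. Decrypting the received ciphertext:
P1: E(K, 0x9B) = 0x99; 0xFB ⊕ 0x99 = 0x62.
P2: E(K, 0xFB) = 0x39; 0xC3 ⊕ 0x39 = 0xFA.
P3: E(K, 0xC3) = 0x51; 0x7A ⊕ 0x51 = 0x2B.
P4: E(K, 0x7A) = 0xBA; 0x4B ⊕ 0xBA = 0xF1.
Blocks that differ from the original plaintext: P3, P4.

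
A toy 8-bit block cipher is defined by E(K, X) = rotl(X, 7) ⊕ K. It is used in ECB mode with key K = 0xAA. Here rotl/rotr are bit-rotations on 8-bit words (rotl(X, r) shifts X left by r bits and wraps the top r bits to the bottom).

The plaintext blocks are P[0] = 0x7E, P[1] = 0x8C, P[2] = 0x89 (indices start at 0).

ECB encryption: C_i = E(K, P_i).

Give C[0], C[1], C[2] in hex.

C[0]: E(K, 0x7E) = 0x95.
C[1]: E(K, 0x8C) = 0xEC.
C[2]: E(K, 0x89) = 0x6E.

C[0] = 0x95, C[1] = 0xEC, C[2] = 0x6E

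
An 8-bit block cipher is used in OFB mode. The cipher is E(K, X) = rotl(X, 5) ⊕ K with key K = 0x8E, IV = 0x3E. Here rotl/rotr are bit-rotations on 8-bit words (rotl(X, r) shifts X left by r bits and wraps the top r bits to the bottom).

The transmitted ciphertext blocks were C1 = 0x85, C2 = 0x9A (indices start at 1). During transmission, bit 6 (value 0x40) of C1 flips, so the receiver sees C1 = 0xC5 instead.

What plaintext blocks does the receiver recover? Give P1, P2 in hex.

OFB decryption: S_i = E(K, S_{i−1}) with S_{0} = IV; P_i = C_i ⊕ S_i.
Only C1 changed, to 0xC5. In OFB, a change in C_i flips the same bit in P_i only; the keystream is unaffected. Decrypting the received ciphertext:
P1: S = E(K, 0x3E) = 0x49; 0xC5 ⊕ 0x49 = 0x8C.
P2: S = E(K, 0x49) = 0xA7; 0x9A ⊕ 0xA7 = 0x3D.
Blocks that differ from the original plaintext: P1.

P1 = 0x8C, P2 = 0x3D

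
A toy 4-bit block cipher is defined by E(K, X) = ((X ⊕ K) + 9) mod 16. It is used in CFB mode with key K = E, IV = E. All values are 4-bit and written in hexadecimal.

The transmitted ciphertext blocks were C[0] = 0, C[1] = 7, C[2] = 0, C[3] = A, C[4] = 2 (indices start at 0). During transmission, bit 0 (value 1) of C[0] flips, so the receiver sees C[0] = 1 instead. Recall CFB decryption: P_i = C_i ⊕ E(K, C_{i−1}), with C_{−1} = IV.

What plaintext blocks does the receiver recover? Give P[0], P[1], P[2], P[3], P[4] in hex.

Only C[0] changed, to 1. In CFB, a change in C_i flips the same bit in P_i and garbles P_{i+1}. Decrypting the received ciphertext:
P[0]: E(K, E) = 9; 1 ⊕ 9 = 8.
P[1]: E(K, 1) = 8; 7 ⊕ 8 = F.
P[2]: E(K, 7) = 2; 0 ⊕ 2 = 2.
P[3]: E(K, 0) = 7; A ⊕ 7 = D.
P[4]: E(K, A) = D; 2 ⊕ D = F.
Blocks that differ from the original plaintext: P[0], P[1].

P[0] = 8, P[1] = F, P[2] = 2, P[3] = D, P[4] = F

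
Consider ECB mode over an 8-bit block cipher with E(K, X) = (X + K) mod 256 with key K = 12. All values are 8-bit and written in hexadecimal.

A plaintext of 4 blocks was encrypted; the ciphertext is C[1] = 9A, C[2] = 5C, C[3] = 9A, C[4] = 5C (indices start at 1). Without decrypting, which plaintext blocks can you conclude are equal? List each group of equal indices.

P[1] = P[3]; P[2] = P[4]

ECB encrypts each block independently with the same key, so equal ciphertext blocks imply equal plaintext blocks.
C[1] = C[3] = 9A, so P[1] = P[3].
C[2] = C[4] = 5C, so P[2] = P[4].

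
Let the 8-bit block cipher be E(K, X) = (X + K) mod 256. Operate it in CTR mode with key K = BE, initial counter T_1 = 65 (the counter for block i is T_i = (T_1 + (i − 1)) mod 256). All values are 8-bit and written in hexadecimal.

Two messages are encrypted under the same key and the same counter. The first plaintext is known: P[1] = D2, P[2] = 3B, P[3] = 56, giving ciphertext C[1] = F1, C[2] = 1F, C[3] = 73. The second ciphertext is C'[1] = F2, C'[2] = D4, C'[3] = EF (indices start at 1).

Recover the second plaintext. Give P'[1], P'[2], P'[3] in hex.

In CTR with a reused counter, both messages share the same keystream S_i, so C_i ⊕ C'_i = P_i ⊕ P'_i and thus P'_i = P_i ⊕ C_i ⊕ C'_i.
P'[1]: D2 ⊕ F1 ⊕ F2 = D1.
P'[2]: 3B ⊕ 1F ⊕ D4 = F0.
P'[3]: 56 ⊕ 73 ⊕ EF = CA.

P'[1] = D1, P'[2] = F0, P'[3] = CA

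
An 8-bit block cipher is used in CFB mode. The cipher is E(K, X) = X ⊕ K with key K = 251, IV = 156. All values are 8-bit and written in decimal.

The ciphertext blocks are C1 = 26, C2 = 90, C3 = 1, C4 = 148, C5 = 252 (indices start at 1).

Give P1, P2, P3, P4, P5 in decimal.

CFB decryption: P_i = C_i ⊕ E(K, C_{i−1}), with C_{0} = IV.
P1: E(K, 156) = 103; 26 ⊕ 103 = 125.
P2: E(K, 26) = 225; 90 ⊕ 225 = 187.
P3: E(K, 90) = 161; 1 ⊕ 161 = 160.
P4: E(K, 1) = 250; 148 ⊕ 250 = 110.
P5: E(K, 148) = 111; 252 ⊕ 111 = 147.

P1 = 125, P2 = 187, P3 = 160, P4 = 110, P5 = 147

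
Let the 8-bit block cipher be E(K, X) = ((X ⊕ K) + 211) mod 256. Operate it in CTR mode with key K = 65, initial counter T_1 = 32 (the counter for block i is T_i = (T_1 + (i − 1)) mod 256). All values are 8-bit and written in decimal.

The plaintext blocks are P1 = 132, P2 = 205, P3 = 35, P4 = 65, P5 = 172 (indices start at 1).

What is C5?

C5 = 148

CTR encryption: S_i = E(K, T_i) where T_i is the counter for block i; C_i = P_i ⊕ S_i.
C1: T = 32, S = E(K, T) = 52; 132 ⊕ 52 = 176.
C2: T = 33, S = E(K, T) = 51; 205 ⊕ 51 = 254.
C3: T = 34, S = E(K, T) = 54; 35 ⊕ 54 = 21.
C4: T = 35, S = E(K, T) = 53; 65 ⊕ 53 = 116.
C5: T = 36, S = E(K, T) = 56; 172 ⊕ 56 = 148.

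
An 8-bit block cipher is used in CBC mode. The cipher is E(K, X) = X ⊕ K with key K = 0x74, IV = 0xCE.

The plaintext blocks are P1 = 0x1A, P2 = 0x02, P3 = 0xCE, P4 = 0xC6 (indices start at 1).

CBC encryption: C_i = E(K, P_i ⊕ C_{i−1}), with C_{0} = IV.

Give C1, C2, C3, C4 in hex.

C1 = 0xA0, C2 = 0xD6, C3 = 0x6C, C4 = 0xDE

C1: P1 ⊕ 0xCE = 0xD4; E(K, 0xD4) = 0xA0.
C2: P2 ⊕ 0xA0 = 0xA2; E(K, 0xA2) = 0xD6.
C3: P3 ⊕ 0xD6 = 0x18; E(K, 0x18) = 0x6C.
C4: P4 ⊕ 0x6C = 0xAA; E(K, 0xAA) = 0xDE.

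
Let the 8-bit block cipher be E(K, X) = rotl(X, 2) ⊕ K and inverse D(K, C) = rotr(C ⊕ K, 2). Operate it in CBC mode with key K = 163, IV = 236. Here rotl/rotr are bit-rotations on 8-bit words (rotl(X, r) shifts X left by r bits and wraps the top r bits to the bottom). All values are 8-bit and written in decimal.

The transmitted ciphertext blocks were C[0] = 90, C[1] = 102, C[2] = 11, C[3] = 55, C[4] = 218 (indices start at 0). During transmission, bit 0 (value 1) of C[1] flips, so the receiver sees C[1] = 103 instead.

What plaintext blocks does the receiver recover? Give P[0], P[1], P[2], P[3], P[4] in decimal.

CBC decryption: P_i = D(K, C_i) ⊕ C_{i−1}, with C_{−1} = IV.
Only C[1] changed, to 103. In CBC, a change in C_i garbles P_i and flips the same bit in P_{i+1}. Decrypting the received ciphertext:
P[0]: D(K, 90) = 126; 126 ⊕ 236 = 146.
P[1]: D(K, 103) = 49; 49 ⊕ 90 = 107.
P[2]: D(K, 11) = 42; 42 ⊕ 103 = 77.
P[3]: D(K, 55) = 37; 37 ⊕ 11 = 46.
P[4]: D(K, 218) = 94; 94 ⊕ 55 = 105.
Blocks that differ from the original plaintext: P[1], P[2].

P[0] = 146, P[1] = 107, P[2] = 77, P[3] = 46, P[4] = 105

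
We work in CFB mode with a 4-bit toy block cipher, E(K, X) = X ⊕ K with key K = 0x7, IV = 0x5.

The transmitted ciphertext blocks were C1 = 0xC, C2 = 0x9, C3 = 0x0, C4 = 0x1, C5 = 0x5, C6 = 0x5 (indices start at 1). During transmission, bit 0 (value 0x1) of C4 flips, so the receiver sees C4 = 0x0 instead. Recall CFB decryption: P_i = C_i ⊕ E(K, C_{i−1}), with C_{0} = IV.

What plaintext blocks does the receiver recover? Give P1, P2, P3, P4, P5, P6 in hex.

P1 = 0xE, P2 = 0x2, P3 = 0xE, P4 = 0x7, P5 = 0x2, P6 = 0x7

Only C4 changed, to 0x0. In CFB, a change in C_i flips the same bit in P_i and garbles P_{i+1}. Decrypting the received ciphertext:
P1: E(K, 0x5) = 0x2; 0xC ⊕ 0x2 = 0xE.
P2: E(K, 0xC) = 0xB; 0x9 ⊕ 0xB = 0x2.
P3: E(K, 0x9) = 0xE; 0x0 ⊕ 0xE = 0xE.
P4: E(K, 0x0) = 0x7; 0x0 ⊕ 0x7 = 0x7.
P5: E(K, 0x0) = 0x7; 0x5 ⊕ 0x7 = 0x2.
P6: E(K, 0x5) = 0x2; 0x5 ⊕ 0x2 = 0x7.
Blocks that differ from the original plaintext: P4, P5.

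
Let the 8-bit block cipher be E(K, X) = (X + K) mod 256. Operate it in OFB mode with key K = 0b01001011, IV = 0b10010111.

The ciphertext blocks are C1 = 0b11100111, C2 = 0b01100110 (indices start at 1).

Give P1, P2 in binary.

P1 = 0b00000101, P2 = 0b01001011

OFB decryption: S_i = E(K, S_{i−1}) with S_{0} = IV; P_i = C_i ⊕ S_i.
P1: S = E(K, 0b10010111) = 0b11100010; 0b11100111 ⊕ 0b11100010 = 0b00000101.
P2: S = E(K, 0b11100010) = 0b00101101; 0b01100110 ⊕ 0b00101101 = 0b01001011.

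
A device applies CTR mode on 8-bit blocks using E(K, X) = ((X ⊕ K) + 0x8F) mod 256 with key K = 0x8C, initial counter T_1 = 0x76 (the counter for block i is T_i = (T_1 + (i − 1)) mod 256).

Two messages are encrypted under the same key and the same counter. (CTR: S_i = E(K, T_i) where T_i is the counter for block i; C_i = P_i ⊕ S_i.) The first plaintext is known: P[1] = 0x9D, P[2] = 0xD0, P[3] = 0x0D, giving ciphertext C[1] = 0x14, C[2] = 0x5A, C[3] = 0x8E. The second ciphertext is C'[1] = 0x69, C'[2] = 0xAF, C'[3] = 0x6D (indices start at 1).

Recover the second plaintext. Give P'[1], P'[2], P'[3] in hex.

P'[1] = 0xE0, P'[2] = 0x25, P'[3] = 0xEE

In CTR with a reused counter, both messages share the same keystream S_i, so C_i ⊕ C'_i = P_i ⊕ P'_i and thus P'_i = P_i ⊕ C_i ⊕ C'_i.
P'[1]: 0x9D ⊕ 0x14 ⊕ 0x69 = 0xE0.
P'[2]: 0xD0 ⊕ 0x5A ⊕ 0xAF = 0x25.
P'[3]: 0x0D ⊕ 0x8E ⊕ 0x6D = 0xEE.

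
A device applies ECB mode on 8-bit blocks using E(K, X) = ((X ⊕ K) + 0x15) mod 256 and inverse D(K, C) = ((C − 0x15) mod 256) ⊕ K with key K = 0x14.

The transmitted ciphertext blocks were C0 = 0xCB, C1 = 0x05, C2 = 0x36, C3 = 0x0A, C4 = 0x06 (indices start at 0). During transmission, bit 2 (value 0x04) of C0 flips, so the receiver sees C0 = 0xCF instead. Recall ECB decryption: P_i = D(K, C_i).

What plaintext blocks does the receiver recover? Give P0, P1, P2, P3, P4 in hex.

Only C0 changed, to 0xCF. In ECB, a change in C_i affects only P_i. Decrypting the received ciphertext:
P0: D(K, 0xCF) = 0xAE.
P1: D(K, 0x05) = 0xE4.
P2: D(K, 0x36) = 0x35.
P3: D(K, 0x0A) = 0xE1.
P4: D(K, 0x06) = 0xE5.
Blocks that differ from the original plaintext: P0.

P0 = 0xAE, P1 = 0xE4, P2 = 0x35, P3 = 0xE1, P4 = 0xE5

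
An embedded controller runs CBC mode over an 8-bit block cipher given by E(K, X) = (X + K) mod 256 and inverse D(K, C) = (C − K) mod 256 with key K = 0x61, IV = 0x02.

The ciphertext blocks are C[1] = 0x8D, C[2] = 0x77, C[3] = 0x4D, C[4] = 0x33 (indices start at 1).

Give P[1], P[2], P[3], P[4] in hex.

CBC decryption: P_i = D(K, C_i) ⊕ C_{i−1}, with C_{0} = IV.
P[1]: D(K, 0x8D) = 0x2C; 0x2C ⊕ 0x02 = 0x2E.
P[2]: D(K, 0x77) = 0x16; 0x16 ⊕ 0x8D = 0x9B.
P[3]: D(K, 0x4D) = 0xEC; 0xEC ⊕ 0x77 = 0x9B.
P[4]: D(K, 0x33) = 0xD2; 0xD2 ⊕ 0x4D = 0x9F.

P[1] = 0x2E, P[2] = 0x9B, P[3] = 0x9B, P[4] = 0x9F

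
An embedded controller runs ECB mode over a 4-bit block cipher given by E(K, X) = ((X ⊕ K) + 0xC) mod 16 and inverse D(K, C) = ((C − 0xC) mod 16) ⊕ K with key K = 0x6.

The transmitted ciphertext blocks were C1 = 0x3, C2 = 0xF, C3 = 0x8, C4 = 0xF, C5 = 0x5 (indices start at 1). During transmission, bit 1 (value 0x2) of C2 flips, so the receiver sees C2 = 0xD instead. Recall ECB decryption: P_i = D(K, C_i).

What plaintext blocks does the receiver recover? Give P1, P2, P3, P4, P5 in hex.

Only C2 changed, to 0xD. In ECB, a change in C_i affects only P_i. Decrypting the received ciphertext:
P1: D(K, 0x3) = 0x1.
P2: D(K, 0xD) = 0x7.
P3: D(K, 0x8) = 0xA.
P4: D(K, 0xF) = 0x5.
P5: D(K, 0x5) = 0xF.
Blocks that differ from the original plaintext: P2.

P1 = 0x1, P2 = 0x7, P3 = 0xA, P4 = 0x5, P5 = 0xF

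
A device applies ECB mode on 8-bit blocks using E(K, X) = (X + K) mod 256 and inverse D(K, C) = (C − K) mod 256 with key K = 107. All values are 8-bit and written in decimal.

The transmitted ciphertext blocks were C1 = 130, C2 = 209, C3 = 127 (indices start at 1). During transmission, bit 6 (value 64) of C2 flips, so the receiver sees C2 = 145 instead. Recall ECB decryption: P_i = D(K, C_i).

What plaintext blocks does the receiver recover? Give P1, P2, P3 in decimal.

Only C2 changed, to 145. In ECB, a change in C_i affects only P_i. Decrypting the received ciphertext:
P1: D(K, 130) = 23.
P2: D(K, 145) = 38.
P3: D(K, 127) = 20.
Blocks that differ from the original plaintext: P2.

P1 = 23, P2 = 38, P3 = 20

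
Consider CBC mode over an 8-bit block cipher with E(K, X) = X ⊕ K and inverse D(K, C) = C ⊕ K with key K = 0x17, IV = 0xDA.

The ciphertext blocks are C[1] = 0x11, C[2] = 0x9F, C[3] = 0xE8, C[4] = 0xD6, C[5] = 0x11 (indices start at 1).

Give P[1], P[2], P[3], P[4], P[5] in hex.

CBC decryption: P_i = D(K, C_i) ⊕ C_{i−1}, with C_{0} = IV.
P[1]: D(K, 0x11) = 0x06; 0x06 ⊕ 0xDA = 0xDC.
P[2]: D(K, 0x9F) = 0x88; 0x88 ⊕ 0x11 = 0x99.
P[3]: D(K, 0xE8) = 0xFF; 0xFF ⊕ 0x9F = 0x60.
P[4]: D(K, 0xD6) = 0xC1; 0xC1 ⊕ 0xE8 = 0x29.
P[5]: D(K, 0x11) = 0x06; 0x06 ⊕ 0xD6 = 0xD0.

P[1] = 0xDC, P[2] = 0x99, P[3] = 0x60, P[4] = 0x29, P[5] = 0xD0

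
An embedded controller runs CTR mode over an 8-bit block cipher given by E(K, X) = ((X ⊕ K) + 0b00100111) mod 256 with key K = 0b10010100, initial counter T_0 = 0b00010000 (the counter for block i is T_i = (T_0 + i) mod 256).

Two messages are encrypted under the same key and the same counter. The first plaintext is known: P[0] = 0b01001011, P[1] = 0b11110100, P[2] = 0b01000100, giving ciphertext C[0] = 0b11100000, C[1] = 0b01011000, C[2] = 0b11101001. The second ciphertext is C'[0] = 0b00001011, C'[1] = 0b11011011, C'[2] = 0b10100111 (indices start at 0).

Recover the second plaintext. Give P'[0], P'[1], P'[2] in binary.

In CTR with a reused counter, both messages share the same keystream S_i, so C_i ⊕ C'_i = P_i ⊕ P'_i and thus P'_i = P_i ⊕ C_i ⊕ C'_i.
P'[0]: 0b01001011 ⊕ 0b11100000 ⊕ 0b00001011 = 0b10100000.
P'[1]: 0b11110100 ⊕ 0b01011000 ⊕ 0b11011011 = 0b01110111.
P'[2]: 0b01000100 ⊕ 0b11101001 ⊕ 0b10100111 = 0b00001010.

P'[0] = 0b10100000, P'[1] = 0b01110111, P'[2] = 0b00001010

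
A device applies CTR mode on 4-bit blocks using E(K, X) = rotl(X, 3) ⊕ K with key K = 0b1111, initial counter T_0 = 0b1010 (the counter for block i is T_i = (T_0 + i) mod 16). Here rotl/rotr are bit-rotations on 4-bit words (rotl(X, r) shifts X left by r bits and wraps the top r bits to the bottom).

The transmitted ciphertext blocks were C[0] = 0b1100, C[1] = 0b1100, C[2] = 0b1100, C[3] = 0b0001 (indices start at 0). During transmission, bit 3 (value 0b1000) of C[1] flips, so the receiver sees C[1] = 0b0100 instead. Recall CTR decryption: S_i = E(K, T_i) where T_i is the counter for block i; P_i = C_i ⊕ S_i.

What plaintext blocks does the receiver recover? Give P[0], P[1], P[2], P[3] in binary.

Only C[1] changed, to 0b0100. In CTR, a change in C_i flips the same bit in P_i only; the keystream is unaffected. Decrypting the received ciphertext:
P[0]: T = 0b1010, S = E(K, T) = 0b1010; 0b1100 ⊕ 0b1010 = 0b0110.
P[1]: T = 0b1011, S = E(K, T) = 0b0010; 0b0100 ⊕ 0b0010 = 0b0110.
P[2]: T = 0b1100, S = E(K, T) = 0b1001; 0b1100 ⊕ 0b1001 = 0b0101.
P[3]: T = 0b1101, S = E(K, T) = 0b0001; 0b0001 ⊕ 0b0001 = 0b0000.
Blocks that differ from the original plaintext: P[1].

P[0] = 0b0110, P[1] = 0b0110, P[2] = 0b0101, P[3] = 0b0000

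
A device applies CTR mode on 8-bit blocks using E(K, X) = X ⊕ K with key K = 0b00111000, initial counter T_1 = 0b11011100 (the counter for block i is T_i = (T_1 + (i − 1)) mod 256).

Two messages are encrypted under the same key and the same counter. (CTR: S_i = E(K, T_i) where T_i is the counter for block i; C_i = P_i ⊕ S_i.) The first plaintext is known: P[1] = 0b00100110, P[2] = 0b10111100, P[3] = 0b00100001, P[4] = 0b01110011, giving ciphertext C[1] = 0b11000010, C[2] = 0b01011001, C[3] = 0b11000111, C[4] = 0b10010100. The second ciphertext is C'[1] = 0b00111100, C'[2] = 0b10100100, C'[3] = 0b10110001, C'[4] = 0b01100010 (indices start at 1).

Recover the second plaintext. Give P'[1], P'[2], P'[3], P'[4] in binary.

P'[1] = 0b11011000, P'[2] = 0b01000001, P'[3] = 0b01010111, P'[4] = 0b10000101

In CTR with a reused counter, both messages share the same keystream S_i, so C_i ⊕ C'_i = P_i ⊕ P'_i and thus P'_i = P_i ⊕ C_i ⊕ C'_i.
P'[1]: 0b00100110 ⊕ 0b11000010 ⊕ 0b00111100 = 0b11011000.
P'[2]: 0b10111100 ⊕ 0b01011001 ⊕ 0b10100100 = 0b01000001.
P'[3]: 0b00100001 ⊕ 0b11000111 ⊕ 0b10110001 = 0b01010111.
P'[4]: 0b01110011 ⊕ 0b10010100 ⊕ 0b01100010 = 0b10000101.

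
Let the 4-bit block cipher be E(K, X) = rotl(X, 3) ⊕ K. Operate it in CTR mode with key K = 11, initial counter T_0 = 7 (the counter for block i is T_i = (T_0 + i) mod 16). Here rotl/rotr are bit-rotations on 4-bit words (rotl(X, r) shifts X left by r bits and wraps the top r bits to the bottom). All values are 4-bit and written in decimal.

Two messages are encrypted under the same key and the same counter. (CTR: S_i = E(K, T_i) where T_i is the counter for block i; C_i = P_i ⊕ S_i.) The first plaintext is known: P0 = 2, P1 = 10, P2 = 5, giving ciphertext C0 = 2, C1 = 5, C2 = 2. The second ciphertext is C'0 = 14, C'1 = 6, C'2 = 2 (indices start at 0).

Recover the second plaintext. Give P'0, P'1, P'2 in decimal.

P'0 = 14, P'1 = 9, P'2 = 5

In CTR with a reused counter, both messages share the same keystream S_i, so C_i ⊕ C'_i = P_i ⊕ P'_i and thus P'_i = P_i ⊕ C_i ⊕ C'_i.
P'0: 2 ⊕ 2 ⊕ 14 = 14.
P'1: 10 ⊕ 5 ⊕ 6 = 9.
P'2: 5 ⊕ 2 ⊕ 2 = 5.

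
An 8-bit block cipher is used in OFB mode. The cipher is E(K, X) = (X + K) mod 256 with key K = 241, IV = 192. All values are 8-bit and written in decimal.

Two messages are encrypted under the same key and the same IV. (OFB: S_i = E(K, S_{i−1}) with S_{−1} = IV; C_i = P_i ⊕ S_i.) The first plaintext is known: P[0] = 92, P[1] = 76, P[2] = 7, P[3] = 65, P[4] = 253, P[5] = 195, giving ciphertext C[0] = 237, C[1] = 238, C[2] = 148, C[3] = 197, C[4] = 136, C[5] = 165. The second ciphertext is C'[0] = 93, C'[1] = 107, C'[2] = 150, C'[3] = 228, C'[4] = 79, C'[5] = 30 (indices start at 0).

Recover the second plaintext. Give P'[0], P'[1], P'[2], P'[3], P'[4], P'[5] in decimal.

P'[0] = 236, P'[1] = 201, P'[2] = 5, P'[3] = 96, P'[4] = 58, P'[5] = 120

In OFB with a reused IV, both messages share the same keystream S_i, so C_i ⊕ C'_i = P_i ⊕ P'_i and thus P'_i = P_i ⊕ C_i ⊕ C'_i.
P'[0]: 92 ⊕ 237 ⊕ 93 = 236.
P'[1]: 76 ⊕ 238 ⊕ 107 = 201.
P'[2]: 7 ⊕ 148 ⊕ 150 = 5.
P'[3]: 65 ⊕ 197 ⊕ 228 = 96.
P'[4]: 253 ⊕ 136 ⊕ 79 = 58.
P'[5]: 195 ⊕ 165 ⊕ 30 = 120.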